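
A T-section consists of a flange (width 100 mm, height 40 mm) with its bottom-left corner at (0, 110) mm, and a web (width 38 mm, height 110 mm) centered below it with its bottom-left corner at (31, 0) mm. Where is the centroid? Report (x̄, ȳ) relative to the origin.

web: A = 38 × 110 = 4180.00, centroid at (50.00, 55.00).
flange: A = 100 × 40 = 4000.00, centroid at (50.00, 130.00).
ΣA = 8180.00 mm²
ΣAx̄ = (4180.00)(50.00) + (4000.00)(50.00) = 409000.00 mm³
ΣAȳ = (4180.00)(55.00) + (4000.00)(130.00) = 749900.00 mm³
x̄ = 409000.00 / 8180.00 = 50.00 mm
ȳ = 749900.00 / 8180.00 = 91.67 mm

x̄ = 50.00 mm, ȳ = 91.67 mm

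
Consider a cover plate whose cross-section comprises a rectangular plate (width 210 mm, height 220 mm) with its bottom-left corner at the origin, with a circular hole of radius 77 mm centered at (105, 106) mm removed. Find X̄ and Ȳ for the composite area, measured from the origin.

Part | A | x̄ᵢ | ȳᵢ | A·x̄ᵢ | A·ȳᵢ
plate | 46200.00 | 105.00 | 110.00 | 4851000.00 | 5082000.00
hole | -18626.50 | 105.00 | 106.00 | -1955782.80 | -1974409.30
Σ | 27573.50 |  |  | 2895217.20 | 3107590.70
X̄ = 2895217.20 / 27573.50 = 105.00 mm
Ȳ = 3107590.70 / 27573.50 = 112.70 mm

X̄ = 105.00 mm, Ȳ = 112.70 mm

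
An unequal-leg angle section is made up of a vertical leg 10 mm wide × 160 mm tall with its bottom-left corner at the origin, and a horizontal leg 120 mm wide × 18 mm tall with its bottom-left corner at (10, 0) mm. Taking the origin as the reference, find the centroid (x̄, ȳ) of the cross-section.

x̄ = 42.34 mm, ȳ = 39.21 mm

Part | A | x̄ᵢ | ȳᵢ | A·x̄ᵢ | A·ȳᵢ
vertical leg | 1600.00 | 5.00 | 80.00 | 8000.00 | 128000.00
horizontal leg | 2160.00 | 70.00 | 9.00 | 151200.00 | 19440.00
Σ | 3760.00 |  |  | 159200.00 | 147440.00
x̄ = 159200.00 / 3760.00 = 42.34 mm
ȳ = 147440.00 / 3760.00 = 39.21 mm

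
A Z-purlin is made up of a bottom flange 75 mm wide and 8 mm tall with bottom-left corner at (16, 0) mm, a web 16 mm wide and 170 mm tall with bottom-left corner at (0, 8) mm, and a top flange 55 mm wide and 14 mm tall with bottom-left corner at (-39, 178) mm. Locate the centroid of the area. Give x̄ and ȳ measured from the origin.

Part | A | x̄ᵢ | ȳᵢ | A·x̄ᵢ | A·ȳᵢ
bottom flange | 600.00 | 53.50 | 4.00 | 32100.00 | 2400.00
web | 2720.00 | 8.00 | 93.00 | 21760.00 | 252960.00
top flange | 770.00 | -11.50 | 185.00 | -8855.00 | 142450.00
Σ | 4090.00 |  |  | 45005.00 | 397810.00
x̄ = 45005.00 / 4090.00 = 11.00 mm
ȳ = 397810.00 / 4090.00 = 97.26 mm

x̄ = 11.00 mm, ȳ = 97.26 mm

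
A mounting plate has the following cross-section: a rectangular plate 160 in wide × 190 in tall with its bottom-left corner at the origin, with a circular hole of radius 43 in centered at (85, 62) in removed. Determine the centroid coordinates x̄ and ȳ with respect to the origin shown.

plate: A = 160 × 190 = 30400.00, centroid at (80.00, 95.00).
hole: A = −π·43² = -5808.80, centroid at (85.00, 62.00).
ΣA = 24591.20 in², ΣAx̄ = 1938251.59 in³, ΣAȳ = 2527854.10 in³.
x̄ = 1938251.59/24591.20 = 78.82 in; ȳ = 2527854.10/24591.20 = 102.80 in.

x̄ = 78.82 in, ȳ = 102.80 in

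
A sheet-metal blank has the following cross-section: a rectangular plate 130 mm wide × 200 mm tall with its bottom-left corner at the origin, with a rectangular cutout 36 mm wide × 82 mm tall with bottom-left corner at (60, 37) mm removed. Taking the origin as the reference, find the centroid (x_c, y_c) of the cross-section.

plate: A = 130 × 200 = 26000.00, centroid at (65.00, 100.00).
hole: A = −(36 × 82) = -2952.00, centroid at (78.00, 78.00).
ΣA = 23048.00 mm², ΣAx_c = 1459744.00 mm³, ΣAy_c = 2369744.00 mm³.
x_c = 1459744.00/23048.00 = 63.33 mm; y_c = 2369744.00/23048.00 = 102.82 mm.

x_c = 63.33 mm, y_c = 102.82 mm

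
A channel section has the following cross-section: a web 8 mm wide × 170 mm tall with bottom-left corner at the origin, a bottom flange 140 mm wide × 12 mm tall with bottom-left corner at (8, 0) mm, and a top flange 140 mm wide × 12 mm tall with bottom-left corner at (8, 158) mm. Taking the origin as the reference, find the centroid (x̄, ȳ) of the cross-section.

x̄ = 56.68 mm, ȳ = 85.00 mm

web: A = 8 × 170 = 1360.00, centroid at (4.00, 85.00).
bottom flange: A = 140 × 12 = 1680.00, centroid at (78.00, 6.00).
top flange: A = 140 × 12 = 1680.00, centroid at (78.00, 164.00).
ΣA = 4720.00 mm²
ΣAx̄ = (1360.00)(4.00) + (1680.00)(78.00) + (1680.00)(78.00) = 267520.00 mm³
ΣAȳ = (1360.00)(85.00) + (1680.00)(6.00) + (1680.00)(164.00) = 401200.00 mm³
x̄ = 267520.00 / 4720.00 = 56.68 mm
ȳ = 401200.00 / 4720.00 = 85.00 mm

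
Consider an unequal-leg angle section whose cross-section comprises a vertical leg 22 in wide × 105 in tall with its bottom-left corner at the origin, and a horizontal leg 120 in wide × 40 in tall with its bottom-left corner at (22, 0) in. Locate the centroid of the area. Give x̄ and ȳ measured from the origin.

Part | A | x̄ᵢ | ȳᵢ | A·x̄ᵢ | A·ȳᵢ
vertical leg | 2310.00 | 11.00 | 52.50 | 25410.00 | 121275.00
horizontal leg | 4800.00 | 82.00 | 20.00 | 393600.00 | 96000.00
Σ | 7110.00 |  |  | 419010.00 | 217275.00
x̄ = 419010.00 / 7110.00 = 58.93 in
ȳ = 217275.00 / 7110.00 = 30.56 in

x̄ = 58.93 in, ȳ = 30.56 in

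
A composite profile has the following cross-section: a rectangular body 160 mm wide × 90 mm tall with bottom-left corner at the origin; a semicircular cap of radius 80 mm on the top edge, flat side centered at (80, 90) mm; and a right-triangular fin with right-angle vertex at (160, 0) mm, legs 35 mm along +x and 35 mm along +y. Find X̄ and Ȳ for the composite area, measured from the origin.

Part | A | x̄ᵢ | ȳᵢ | A·x̄ᵢ | A·ȳᵢ
rectangular body | 14400.00 | 80.00 | 45.00 | 1152000.00 | 648000.00
semicircular top | 10053.10 | 80.00 | 123.95 | 804247.72 | 1246112.02
triangular fin | 612.50 | 171.67 | 11.67 | 105145.83 | 7145.83
Σ | 25065.60 |  |  | 2061393.55 | 1901257.85
X̄ = 2061393.55 / 25065.60 = 82.24 mm
Ȳ = 1901257.85 / 25065.60 = 75.85 mm

X̄ = 82.24 mm, Ȳ = 75.85 mm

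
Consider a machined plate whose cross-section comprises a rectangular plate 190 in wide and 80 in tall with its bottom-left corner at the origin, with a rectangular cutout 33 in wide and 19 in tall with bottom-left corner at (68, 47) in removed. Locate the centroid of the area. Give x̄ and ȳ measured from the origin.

x̄ = 95.45 in, ȳ = 39.29 in

Part | A | x̄ᵢ | ȳᵢ | A·x̄ᵢ | A·ȳᵢ
plate | 15200.00 | 95.00 | 40.00 | 1444000.00 | 608000.00
hole | -627.00 | 84.50 | 56.50 | -52981.50 | -35425.50
Σ | 14573.00 |  |  | 1391018.50 | 572574.50
x̄ = 1391018.50 / 14573.00 = 95.45 in
ȳ = 572574.50 / 14573.00 = 39.29 in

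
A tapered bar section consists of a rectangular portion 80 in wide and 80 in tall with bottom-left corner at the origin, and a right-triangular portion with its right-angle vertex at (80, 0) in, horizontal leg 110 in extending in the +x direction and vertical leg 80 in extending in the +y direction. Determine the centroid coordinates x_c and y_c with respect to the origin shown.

rectangular portion: A = 80 × 80 = 6400.00, centroid at (40.00, 40.00).
triangular portion: A = ½·110·80 = 4400.00, centroid at (116.67, 26.67).
ΣA = 10800.00 in², ΣAx_c = 769333.33 in³, ΣAy_c = 373333.33 in³.
x_c = 769333.33/10800.00 = 71.23 in; y_c = 373333.33/10800.00 = 34.57 in.

x_c = 71.23 in, y_c = 34.57 in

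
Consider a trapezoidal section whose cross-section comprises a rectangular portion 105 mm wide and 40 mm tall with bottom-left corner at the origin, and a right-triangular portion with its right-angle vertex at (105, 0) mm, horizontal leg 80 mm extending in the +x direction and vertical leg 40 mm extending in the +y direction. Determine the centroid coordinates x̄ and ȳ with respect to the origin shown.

rectangular portion: A = 105 × 40 = 4200.00, centroid at (52.50, 20.00).
triangular portion: A = ½·80·40 = 1600.00, centroid at (131.67, 13.33).
ΣA = 5800.00 mm²
ΣAx̄ = (4200.00)(52.50) + (1600.00)(131.67) = 431166.67 mm³
ΣAȳ = (4200.00)(20.00) + (1600.00)(13.33) = 105333.33 mm³
x̄ = 431166.67 / 5800.00 = 74.34 mm
ȳ = 105333.33 / 5800.00 = 18.16 mm

x̄ = 74.34 mm, ȳ = 18.16 mm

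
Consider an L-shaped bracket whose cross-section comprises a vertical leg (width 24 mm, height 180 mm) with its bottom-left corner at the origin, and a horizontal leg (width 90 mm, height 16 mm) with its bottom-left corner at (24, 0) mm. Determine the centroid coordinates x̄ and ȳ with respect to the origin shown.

x̄ = 26.25 mm, ȳ = 69.50 mm

vertical leg: A = 24 × 180 = 4320.00, centroid at (12.00, 90.00).
horizontal leg: A = 90 × 16 = 1440.00, centroid at (69.00, 8.00).
ΣA = 5760.00 mm², ΣAx̄ = 151200.00 mm³, ΣAȳ = 400320.00 mm³.
x̄ = 151200.00/5760.00 = 26.25 mm; ȳ = 400320.00/5760.00 = 69.50 mm.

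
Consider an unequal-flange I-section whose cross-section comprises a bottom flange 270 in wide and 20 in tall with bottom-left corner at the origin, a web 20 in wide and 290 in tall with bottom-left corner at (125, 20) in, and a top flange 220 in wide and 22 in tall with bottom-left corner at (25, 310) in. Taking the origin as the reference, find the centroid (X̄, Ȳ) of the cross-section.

bottom flange: A = 270 × 20 = 5400.00, centroid at (135.00, 10.00).
web: A = 20 × 290 = 5800.00, centroid at (135.00, 165.00).
top flange: A = 220 × 22 = 4840.00, centroid at (135.00, 321.00).
ΣA = 16040.00 in²
ΣAX̄ = (5400.00)(135.00) + (5800.00)(135.00) + (4840.00)(135.00) = 2165400.00 in³
ΣAȲ = (5400.00)(10.00) + (5800.00)(165.00) + (4840.00)(321.00) = 2564640.00 in³
X̄ = 2165400.00 / 16040.00 = 135.00 in
Ȳ = 2564640.00 / 16040.00 = 159.89 in

X̄ = 135.00 in, Ȳ = 159.89 in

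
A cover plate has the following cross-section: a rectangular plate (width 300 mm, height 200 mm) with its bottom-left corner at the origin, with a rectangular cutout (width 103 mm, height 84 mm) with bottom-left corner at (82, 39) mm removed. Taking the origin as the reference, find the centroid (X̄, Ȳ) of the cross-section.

plate: A = 300 × 200 = 60000.00, centroid at (150.00, 100.00).
hole: A = −(103 × 84) = -8652.00, centroid at (133.50, 81.00).
ΣA = 51348.00 mm², ΣAX̄ = 7844958.00 mm³, ΣAȲ = 5299188.00 mm³.
X̄ = 7844958.00/51348.00 = 152.78 mm; Ȳ = 5299188.00/51348.00 = 103.20 mm.

X̄ = 152.78 mm, Ȳ = 103.20 mm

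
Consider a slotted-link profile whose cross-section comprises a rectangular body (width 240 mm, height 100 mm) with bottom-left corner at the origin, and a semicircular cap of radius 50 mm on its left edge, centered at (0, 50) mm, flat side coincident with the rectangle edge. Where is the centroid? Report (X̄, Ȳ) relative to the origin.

X̄ = 100.14 mm, Ȳ = 50.00 mm

rectangular body: A = 240 × 100 = 24000.00, centroid at (120.00, 50.00).
semicircular end: A = ½π·50² = 3926.99, centroid at (-21.22, 50.00).
ΣA = 27926.99 mm²
ΣAX̄ = (24000.00)(120.00) + (3926.99)(-21.22) = 2796666.67 mm³
ΣAȲ = (24000.00)(50.00) + (3926.99)(50.00) = 1396349.54 mm³
X̄ = 2796666.67 / 27926.99 = 100.14 mm
Ȳ = 1396349.54 / 27926.99 = 50.00 mm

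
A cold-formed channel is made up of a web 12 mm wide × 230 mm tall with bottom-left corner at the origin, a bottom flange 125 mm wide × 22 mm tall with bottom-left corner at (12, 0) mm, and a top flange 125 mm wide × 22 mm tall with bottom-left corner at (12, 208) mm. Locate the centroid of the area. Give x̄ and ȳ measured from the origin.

x̄ = 51.61 mm, ȳ = 115.00 mm

web: A = 12 × 230 = 2760.00, centroid at (6.00, 115.00).
bottom flange: A = 125 × 22 = 2750.00, centroid at (74.50, 11.00).
top flange: A = 125 × 22 = 2750.00, centroid at (74.50, 219.00).
ΣA = 8260.00 mm²
ΣAx̄ = (2760.00)(6.00) + (2750.00)(74.50) + (2750.00)(74.50) = 426310.00 mm³
ΣAȳ = (2760.00)(115.00) + (2750.00)(11.00) + (2750.00)(219.00) = 949900.00 mm³
x̄ = 426310.00 / 8260.00 = 51.61 mm
ȳ = 949900.00 / 8260.00 = 115.00 mm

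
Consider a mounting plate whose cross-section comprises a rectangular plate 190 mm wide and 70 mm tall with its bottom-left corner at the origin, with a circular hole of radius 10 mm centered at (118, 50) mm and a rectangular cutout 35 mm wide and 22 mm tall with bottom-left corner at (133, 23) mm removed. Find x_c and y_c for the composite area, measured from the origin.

plate: A = 190 × 70 = 13300.00, centroid at (95.00, 35.00).
hole 1: A = −π·10² = -314.16, centroid at (118.00, 50.00).
hole 2: A = −(35 × 22) = -770.00, centroid at (150.50, 34.00).
ΣA = 12215.84 mm², ΣAx_c = 1110544.21 mm³, ΣAy_c = 423612.04 mm³.
x_c = 1110544.21/12215.84 = 90.91 mm; y_c = 423612.04/12215.84 = 34.68 mm.

x_c = 90.91 mm, y_c = 34.68 mm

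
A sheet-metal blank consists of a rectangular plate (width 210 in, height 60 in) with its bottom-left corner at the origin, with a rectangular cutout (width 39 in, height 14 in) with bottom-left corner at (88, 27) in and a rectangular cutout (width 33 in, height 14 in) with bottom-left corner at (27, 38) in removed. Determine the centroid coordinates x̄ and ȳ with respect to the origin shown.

Part | A | x̄ᵢ | ȳᵢ | A·x̄ᵢ | A·ȳᵢ
plate | 12600.00 | 105.00 | 30.00 | 1323000.00 | 378000.00
hole 1 | -546.00 | 107.50 | 34.00 | -58695.00 | -18564.00
hole 2 | -462.00 | 43.50 | 45.00 | -20097.00 | -20790.00
Σ | 11592.00 |  |  | 1244208.00 | 338646.00
x̄ = 1244208.00 / 11592.00 = 107.33 in
ȳ = 338646.00 / 11592.00 = 29.21 in

x̄ = 107.33 in, ȳ = 29.21 in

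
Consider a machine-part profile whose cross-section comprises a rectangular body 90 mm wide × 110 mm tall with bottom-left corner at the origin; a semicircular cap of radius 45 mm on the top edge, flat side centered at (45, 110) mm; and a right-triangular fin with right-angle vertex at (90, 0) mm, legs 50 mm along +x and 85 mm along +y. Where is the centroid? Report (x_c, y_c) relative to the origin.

Part | A | x̄ᵢ | ȳᵢ | A·x̄ᵢ | A·ȳᵢ
rectangular body | 9900.00 | 45.00 | 55.00 | 445500.00 | 544500.00
semicircular top | 3180.86 | 45.00 | 129.10 | 143138.82 | 410644.88
triangular fin | 2125.00 | 106.67 | 28.33 | 226666.67 | 60208.33
Σ | 15205.86 |  |  | 815305.48 | 1015353.22
x_c = 815305.48 / 15205.86 = 53.62 mm
y_c = 1015353.22 / 15205.86 = 66.77 mm

x_c = 53.62 mm, y_c = 66.77 mm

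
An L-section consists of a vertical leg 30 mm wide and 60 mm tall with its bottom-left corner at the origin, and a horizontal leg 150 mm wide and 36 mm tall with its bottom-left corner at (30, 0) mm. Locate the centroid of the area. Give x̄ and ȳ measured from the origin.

vertical leg: A = 30 × 60 = 1800.00, centroid at (15.00, 30.00).
horizontal leg: A = 150 × 36 = 5400.00, centroid at (105.00, 18.00).
ΣA = 7200.00 mm²
ΣAx̄ = (1800.00)(15.00) + (5400.00)(105.00) = 594000.00 mm³
ΣAȳ = (1800.00)(30.00) + (5400.00)(18.00) = 151200.00 mm³
x̄ = 594000.00 / 7200.00 = 82.50 mm
ȳ = 151200.00 / 7200.00 = 21.00 mm

x̄ = 82.50 mm, ȳ = 21.00 mm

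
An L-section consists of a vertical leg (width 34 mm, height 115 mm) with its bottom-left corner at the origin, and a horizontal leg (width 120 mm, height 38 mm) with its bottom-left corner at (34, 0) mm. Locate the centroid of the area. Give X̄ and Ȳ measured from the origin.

X̄ = 58.45 mm, Ȳ = 36.77 mm

vertical leg: A = 34 × 115 = 3910.00, centroid at (17.00, 57.50).
horizontal leg: A = 120 × 38 = 4560.00, centroid at (94.00, 19.00).
ΣA = 8470.00 mm²
ΣAX̄ = (3910.00)(17.00) + (4560.00)(94.00) = 495110.00 mm³
ΣAȲ = (3910.00)(57.50) + (4560.00)(19.00) = 311465.00 mm³
X̄ = 495110.00 / 8470.00 = 58.45 mm
Ȳ = 311465.00 / 8470.00 = 36.77 mm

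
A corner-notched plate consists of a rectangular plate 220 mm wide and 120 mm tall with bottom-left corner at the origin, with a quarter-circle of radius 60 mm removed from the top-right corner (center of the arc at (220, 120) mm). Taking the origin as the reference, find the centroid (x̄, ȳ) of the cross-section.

plate: A = 220 × 120 = 26400.00, centroid at (110.00, 60.00).
removed quarter-circle: A = −¼π·60² = -2827.43, centroid at (194.54, 94.54).
ΣA = 23572.57 mm², ΣAx̄ = 2353964.65 mm³, ΣAȳ = 1316707.99 mm³.
x̄ = 2353964.65/23572.57 = 99.86 mm; ȳ = 1316707.99/23572.57 = 55.86 mm.

x̄ = 99.86 mm, ȳ = 55.86 mm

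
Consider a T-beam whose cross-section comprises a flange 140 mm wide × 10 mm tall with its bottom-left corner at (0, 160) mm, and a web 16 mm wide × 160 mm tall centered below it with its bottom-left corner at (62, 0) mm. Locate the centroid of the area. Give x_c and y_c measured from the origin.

web: A = 16 × 160 = 2560.00, centroid at (70.00, 80.00).
flange: A = 140 × 10 = 1400.00, centroid at (70.00, 165.00).
ΣA = 3960.00 mm²
ΣAx_c = (2560.00)(70.00) + (1400.00)(70.00) = 277200.00 mm³
ΣAy_c = (2560.00)(80.00) + (1400.00)(165.00) = 435800.00 mm³
x_c = 277200.00 / 3960.00 = 70.00 mm
y_c = 435800.00 / 3960.00 = 110.05 mm

x_c = 70.00 mm, y_c = 110.05 mm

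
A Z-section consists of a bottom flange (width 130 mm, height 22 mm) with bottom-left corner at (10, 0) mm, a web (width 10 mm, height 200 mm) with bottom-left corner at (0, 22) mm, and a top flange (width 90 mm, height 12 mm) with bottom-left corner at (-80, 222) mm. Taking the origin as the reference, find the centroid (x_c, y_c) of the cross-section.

bottom flange: A = 130 × 22 = 2860.00, centroid at (75.00, 11.00).
web: A = 10 × 200 = 2000.00, centroid at (5.00, 122.00).
top flange: A = 90 × 12 = 1080.00, centroid at (-35.00, 228.00).
ΣA = 5940.00 mm²
ΣAx_c = (2860.00)(75.00) + (2000.00)(5.00) + (1080.00)(-35.00) = 186700.00 mm³
ΣAy_c = (2860.00)(11.00) + (2000.00)(122.00) + (1080.00)(228.00) = 521700.00 mm³
x_c = 186700.00 / 5940.00 = 31.43 mm
y_c = 521700.00 / 5940.00 = 87.83 mm

x_c = 31.43 mm, y_c = 87.83 mm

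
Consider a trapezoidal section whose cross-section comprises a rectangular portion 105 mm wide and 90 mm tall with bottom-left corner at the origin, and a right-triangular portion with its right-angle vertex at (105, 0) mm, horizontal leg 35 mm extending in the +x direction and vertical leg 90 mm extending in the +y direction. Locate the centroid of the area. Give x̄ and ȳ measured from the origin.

x̄ = 61.67 mm, ȳ = 42.86 mm

Part | A | x̄ᵢ | ȳᵢ | A·x̄ᵢ | A·ȳᵢ
rectangular portion | 9450.00 | 52.50 | 45.00 | 496125.00 | 425250.00
triangular portion | 1575.00 | 116.67 | 30.00 | 183750.00 | 47250.00
Σ | 11025.00 |  |  | 679875.00 | 472500.00
x̄ = 679875.00 / 11025.00 = 61.67 mm
ȳ = 472500.00 / 11025.00 = 42.86 mm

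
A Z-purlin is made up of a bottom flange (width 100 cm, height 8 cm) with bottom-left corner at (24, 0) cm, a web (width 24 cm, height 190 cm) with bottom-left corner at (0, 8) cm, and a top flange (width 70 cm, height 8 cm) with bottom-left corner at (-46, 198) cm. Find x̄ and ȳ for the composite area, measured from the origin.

bottom flange: A = 100 × 8 = 800.00, centroid at (74.00, 4.00).
web: A = 24 × 190 = 4560.00, centroid at (12.00, 103.00).
top flange: A = 70 × 8 = 560.00, centroid at (-11.00, 202.00).
ΣA = 5920.00 cm²
ΣAx̄ = (800.00)(74.00) + (4560.00)(12.00) + (560.00)(-11.00) = 107760.00 cm³
ΣAȳ = (800.00)(4.00) + (4560.00)(103.00) + (560.00)(202.00) = 586000.00 cm³
x̄ = 107760.00 / 5920.00 = 18.20 cm
ȳ = 586000.00 / 5920.00 = 98.99 cm

x̄ = 18.20 cm, ȳ = 98.99 cm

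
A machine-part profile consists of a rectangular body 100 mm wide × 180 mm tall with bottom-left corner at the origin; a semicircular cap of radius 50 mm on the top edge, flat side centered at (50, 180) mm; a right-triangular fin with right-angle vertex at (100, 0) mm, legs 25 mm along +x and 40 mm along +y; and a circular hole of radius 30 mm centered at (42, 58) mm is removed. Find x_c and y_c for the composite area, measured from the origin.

Part | A | x̄ᵢ | ȳᵢ | A·x̄ᵢ | A·ȳᵢ
rectangular body | 18000.00 | 50.00 | 90.00 | 900000.00 | 1620000.00
semicircular top | 3926.99 | 50.00 | 201.22 | 196349.54 | 790191.68
triangular fin | 500.00 | 108.33 | 13.33 | 54166.67 | 6666.67
hole | -2827.43 | 42.00 | 58.00 | -118752.20 | -163991.14
Σ | 19599.56 |  |  | 1031764.01 | 2252867.21
x_c = 1031764.01 / 19599.56 = 52.64 mm
y_c = 2252867.21 / 19599.56 = 114.94 mm

x_c = 52.64 mm, y_c = 114.94 mm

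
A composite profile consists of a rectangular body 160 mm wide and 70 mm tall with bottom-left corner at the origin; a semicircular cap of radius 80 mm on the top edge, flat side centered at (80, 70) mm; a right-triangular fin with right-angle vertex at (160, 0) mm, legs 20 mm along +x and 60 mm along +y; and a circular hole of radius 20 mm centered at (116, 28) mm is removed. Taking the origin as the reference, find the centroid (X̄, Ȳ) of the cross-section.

rectangular body: A = 160 × 70 = 11200.00, centroid at (80.00, 35.00).
semicircular top: A = ½π·80² = 10053.10, centroid at (80.00, 103.95).
triangular fin: A = ½·20·60 = 600.00, centroid at (166.67, 20.00).
hole: A = −π·20² = -1256.64, centroid at (116.00, 28.00).
ΣA = 20596.46 mm², ΣAX̄ = 1654477.82 mm³, ΣAȲ = 1413864.25 mm³.
X̄ = 1654477.82/20596.46 = 80.33 mm; Ȳ = 1413864.25/20596.46 = 68.65 mm.

X̄ = 80.33 mm, Ȳ = 68.65 mm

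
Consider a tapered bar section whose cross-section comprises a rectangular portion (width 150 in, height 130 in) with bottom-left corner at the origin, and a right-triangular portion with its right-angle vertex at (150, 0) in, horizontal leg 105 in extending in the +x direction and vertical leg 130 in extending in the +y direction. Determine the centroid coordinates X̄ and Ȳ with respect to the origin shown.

X̄ = 103.52 in, Ȳ = 59.38 in

rectangular portion: A = 150 × 130 = 19500.00, centroid at (75.00, 65.00).
triangular portion: A = ½·105·130 = 6825.00, centroid at (185.00, 43.33).
ΣA = 26325.00 in², ΣAX̄ = 2725125.00 in³, ΣAȲ = 1563250.00 in³.
X̄ = 2725125.00/26325.00 = 103.52 in; Ȳ = 1563250.00/26325.00 = 59.38 in.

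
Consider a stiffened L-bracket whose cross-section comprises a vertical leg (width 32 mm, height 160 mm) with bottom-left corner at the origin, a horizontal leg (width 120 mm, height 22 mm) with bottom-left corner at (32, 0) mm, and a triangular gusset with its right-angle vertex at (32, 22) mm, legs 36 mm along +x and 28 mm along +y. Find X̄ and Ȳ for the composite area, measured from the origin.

X̄ = 41.99 mm, Ȳ = 54.99 mm

vertical leg: A = 32 × 160 = 5120.00, centroid at (16.00, 80.00).
horizontal leg: A = 120 × 22 = 2640.00, centroid at (92.00, 11.00).
gusset: A = ½·36·28 = 504.00, centroid at (44.00, 31.33).
ΣA = 8264.00 mm², ΣAX̄ = 346976.00 mm³, ΣAȲ = 454432.00 mm³.
X̄ = 346976.00/8264.00 = 41.99 mm; Ȳ = 454432.00/8264.00 = 54.99 mm.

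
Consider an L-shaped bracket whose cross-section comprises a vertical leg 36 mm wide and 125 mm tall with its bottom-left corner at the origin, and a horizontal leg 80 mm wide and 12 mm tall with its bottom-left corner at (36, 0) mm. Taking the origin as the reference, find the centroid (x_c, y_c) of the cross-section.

vertical leg: A = 36 × 125 = 4500.00, centroid at (18.00, 62.50).
horizontal leg: A = 80 × 12 = 960.00, centroid at (76.00, 6.00).
ΣA = 5460.00 mm², ΣAx_c = 153960.00 mm³, ΣAy_c = 287010.00 mm³.
x_c = 153960.00/5460.00 = 28.20 mm; y_c = 287010.00/5460.00 = 52.57 mm.

x_c = 28.20 mm, y_c = 52.57 mm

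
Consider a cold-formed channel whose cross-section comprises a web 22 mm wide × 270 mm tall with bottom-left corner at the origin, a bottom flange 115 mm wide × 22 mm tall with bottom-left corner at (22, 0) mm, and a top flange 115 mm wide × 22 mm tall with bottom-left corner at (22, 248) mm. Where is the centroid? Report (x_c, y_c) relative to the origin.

x_c = 42.51 mm, y_c = 135.00 mm

web: A = 22 × 270 = 5940.00, centroid at (11.00, 135.00).
bottom flange: A = 115 × 22 = 2530.00, centroid at (79.50, 11.00).
top flange: A = 115 × 22 = 2530.00, centroid at (79.50, 259.00).
ΣA = 11000.00 mm²
ΣAx_c = (5940.00)(11.00) + (2530.00)(79.50) + (2530.00)(79.50) = 467610.00 mm³
ΣAy_c = (5940.00)(135.00) + (2530.00)(11.00) + (2530.00)(259.00) = 1485000.00 mm³
x_c = 467610.00 / 11000.00 = 42.51 mm
y_c = 1485000.00 / 11000.00 = 135.00 mm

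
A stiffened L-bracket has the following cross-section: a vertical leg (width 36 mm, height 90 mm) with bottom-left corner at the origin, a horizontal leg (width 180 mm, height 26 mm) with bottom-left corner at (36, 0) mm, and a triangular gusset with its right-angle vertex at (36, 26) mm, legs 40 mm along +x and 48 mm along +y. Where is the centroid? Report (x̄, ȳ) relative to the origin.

x̄ = 78.31 mm, ȳ = 27.81 mm

Part | A | x̄ᵢ | ȳᵢ | A·x̄ᵢ | A·ȳᵢ
vertical leg | 3240.00 | 18.00 | 45.00 | 58320.00 | 145800.00
horizontal leg | 4680.00 | 126.00 | 13.00 | 589680.00 | 60840.00
gusset | 960.00 | 49.33 | 42.00 | 47360.00 | 40320.00
Σ | 8880.00 |  |  | 695360.00 | 246960.00
x̄ = 695360.00 / 8880.00 = 78.31 mm
ȳ = 246960.00 / 8880.00 = 27.81 mm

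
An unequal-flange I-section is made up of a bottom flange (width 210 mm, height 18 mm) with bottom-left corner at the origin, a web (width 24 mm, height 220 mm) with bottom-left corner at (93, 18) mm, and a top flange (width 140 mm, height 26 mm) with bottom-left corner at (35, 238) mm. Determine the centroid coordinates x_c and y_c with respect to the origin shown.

Part | A | x̄ᵢ | ȳᵢ | A·x̄ᵢ | A·ȳᵢ
bottom flange | 3780.00 | 105.00 | 9.00 | 396900.00 | 34020.00
web | 5280.00 | 105.00 | 128.00 | 554400.00 | 675840.00
top flange | 3640.00 | 105.00 | 251.00 | 382200.00 | 913640.00
Σ | 12700.00 |  |  | 1333500.00 | 1623500.00
x_c = 1333500.00 / 12700.00 = 105.00 mm
y_c = 1623500.00 / 12700.00 = 127.83 mm

x_c = 105.00 mm, y_c = 127.83 mm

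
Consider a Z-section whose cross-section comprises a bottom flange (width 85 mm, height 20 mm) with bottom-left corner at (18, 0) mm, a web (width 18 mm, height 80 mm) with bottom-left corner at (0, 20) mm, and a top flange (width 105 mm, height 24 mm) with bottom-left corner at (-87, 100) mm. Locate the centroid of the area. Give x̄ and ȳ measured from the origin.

Part | A | x̄ᵢ | ȳᵢ | A·x̄ᵢ | A·ȳᵢ
bottom flange | 1700.00 | 60.50 | 10.00 | 102850.00 | 17000.00
web | 1440.00 | 9.00 | 60.00 | 12960.00 | 86400.00
top flange | 2520.00 | -34.50 | 112.00 | -86940.00 | 282240.00
Σ | 5660.00 |  |  | 28870.00 | 385640.00
x̄ = 28870.00 / 5660.00 = 5.10 mm
ȳ = 385640.00 / 5660.00 = 68.13 mm

x̄ = 5.10 mm, ȳ = 68.13 mm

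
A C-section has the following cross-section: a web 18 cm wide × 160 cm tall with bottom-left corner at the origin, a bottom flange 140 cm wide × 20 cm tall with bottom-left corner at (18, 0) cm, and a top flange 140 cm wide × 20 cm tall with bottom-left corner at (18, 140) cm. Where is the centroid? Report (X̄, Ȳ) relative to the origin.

X̄ = 61.17 cm, Ȳ = 80.00 cm

web: A = 18 × 160 = 2880.00, centroid at (9.00, 80.00).
bottom flange: A = 140 × 20 = 2800.00, centroid at (88.00, 10.00).
top flange: A = 140 × 20 = 2800.00, centroid at (88.00, 150.00).
ΣA = 8480.00 cm²
ΣAX̄ = (2880.00)(9.00) + (2800.00)(88.00) + (2800.00)(88.00) = 518720.00 cm³
ΣAȲ = (2880.00)(80.00) + (2800.00)(10.00) + (2800.00)(150.00) = 678400.00 cm³
X̄ = 518720.00 / 8480.00 = 61.17 cm
Ȳ = 678400.00 / 8480.00 = 80.00 cm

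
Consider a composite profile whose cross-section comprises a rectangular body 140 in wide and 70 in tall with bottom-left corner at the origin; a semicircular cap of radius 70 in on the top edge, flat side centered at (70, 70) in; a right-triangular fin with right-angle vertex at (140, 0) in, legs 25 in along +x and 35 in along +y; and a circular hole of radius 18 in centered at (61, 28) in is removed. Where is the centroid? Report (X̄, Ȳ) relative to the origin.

X̄ = 72.57 in, Ȳ = 64.26 in

rectangular body: A = 140 × 70 = 9800.00, centroid at (70.00, 35.00).
semicircular top: A = ½π·70² = 7696.90, centroid at (70.00, 99.71).
triangular fin: A = ½·25·35 = 437.50, centroid at (148.33, 11.67).
hole: A = −π·18² = -1017.88, centroid at (61.00, 28.00).
ΣA = 16916.53 in², ΣAX̄ = 1227588.54 in³, ΣAȲ = 1087053.44 in³.
X̄ = 1227588.54/16916.53 = 72.57 in; Ȳ = 1087053.44/16916.53 = 64.26 in.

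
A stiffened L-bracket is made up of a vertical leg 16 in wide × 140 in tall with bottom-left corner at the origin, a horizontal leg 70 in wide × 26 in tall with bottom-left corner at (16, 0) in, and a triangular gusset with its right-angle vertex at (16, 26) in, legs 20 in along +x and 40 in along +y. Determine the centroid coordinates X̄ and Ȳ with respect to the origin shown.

vertical leg: A = 16 × 140 = 2240.00, centroid at (8.00, 70.00).
horizontal leg: A = 70 × 26 = 1820.00, centroid at (51.00, 13.00).
gusset: A = ½·20·40 = 400.00, centroid at (22.67, 39.33).
ΣA = 4460.00 in², ΣAX̄ = 119806.67 in³, ΣAȲ = 196193.33 in³.
X̄ = 119806.67/4460.00 = 26.86 in; Ȳ = 196193.33/4460.00 = 43.99 in.

X̄ = 26.86 in, Ȳ = 43.99 in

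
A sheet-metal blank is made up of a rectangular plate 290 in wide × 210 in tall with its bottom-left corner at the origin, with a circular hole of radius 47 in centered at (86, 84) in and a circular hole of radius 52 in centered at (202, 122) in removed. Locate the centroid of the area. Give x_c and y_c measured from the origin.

plate: A = 290 × 210 = 60900.00, centroid at (145.00, 105.00).
hole 1: A = −π·47² = -6939.78, centroid at (86.00, 84.00).
hole 2: A = −π·52² = -8494.87, centroid at (202.00, 122.00).
ΣA = 45465.36 in², ΣAx_c = 6517716.04 in³, ΣAy_c = 4775184.92 in³.
x_c = 6517716.04/45465.36 = 143.36 in; y_c = 4775184.92/45465.36 = 105.03 in.

x_c = 143.36 in, y_c = 105.03 in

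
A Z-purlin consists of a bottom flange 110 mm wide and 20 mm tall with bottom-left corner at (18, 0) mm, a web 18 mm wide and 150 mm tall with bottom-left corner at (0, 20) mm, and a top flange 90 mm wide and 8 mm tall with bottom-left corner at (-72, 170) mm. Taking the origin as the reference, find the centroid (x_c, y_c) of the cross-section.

Part | A | x̄ᵢ | ȳᵢ | A·x̄ᵢ | A·ȳᵢ
bottom flange | 2200.00 | 73.00 | 10.00 | 160600.00 | 22000.00
web | 2700.00 | 9.00 | 95.00 | 24300.00 | 256500.00
top flange | 720.00 | -27.00 | 174.00 | -19440.00 | 125280.00
Σ | 5620.00 |  |  | 165460.00 | 403780.00
x_c = 165460.00 / 5620.00 = 29.44 mm
y_c = 403780.00 / 5620.00 = 71.85 mm

x_c = 29.44 mm, y_c = 71.85 mm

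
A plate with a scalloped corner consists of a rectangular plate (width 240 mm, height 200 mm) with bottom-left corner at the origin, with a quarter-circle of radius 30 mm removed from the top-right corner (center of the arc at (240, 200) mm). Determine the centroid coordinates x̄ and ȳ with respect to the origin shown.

plate: A = 240 × 200 = 48000.00, centroid at (120.00, 100.00).
removed quarter-circle: A = −¼π·30² = -706.86, centroid at (227.27, 187.27).
ΣA = 47293.14 mm²
ΣAx̄ = (48000.00)(120.00) + (-706.86)(227.27) = 5599354.00 mm³
ΣAȳ = (48000.00)(100.00) + (-706.86)(187.27) = 4667628.33 mm³
x̄ = 5599354.00 / 47293.14 = 118.40 mm
ȳ = 4667628.33 / 47293.14 = 98.70 mm

x̄ = 118.40 mm, ȳ = 98.70 mm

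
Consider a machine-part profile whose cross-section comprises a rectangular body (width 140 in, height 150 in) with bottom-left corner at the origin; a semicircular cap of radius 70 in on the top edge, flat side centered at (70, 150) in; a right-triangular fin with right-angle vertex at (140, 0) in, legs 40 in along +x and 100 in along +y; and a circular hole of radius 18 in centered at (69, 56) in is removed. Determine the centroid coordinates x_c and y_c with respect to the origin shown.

rectangular body: A = 140 × 150 = 21000.00, centroid at (70.00, 75.00).
semicircular top: A = ½π·70² = 7696.90, centroid at (70.00, 179.71).
triangular fin: A = ½·40·100 = 2000.00, centroid at (153.33, 33.33).
hole: A = −π·18² = -1017.88, centroid at (69.00, 56.00).
ΣA = 29679.03 in²
ΣAx_c = (21000.00)(70.00) + (7696.90)(70.00) + (2000.00)(153.33) + (-1017.88)(69.00) = 2245216.36 in³
ΣAy_c = (21000.00)(75.00) + (7696.90)(179.71) + (2000.00)(33.33) + (-1017.88)(56.00) = 2967867.58 in³
x_c = 2245216.36 / 29679.03 = 75.65 in
y_c = 2967867.58 / 29679.03 = 100.00 in

x_c = 75.65 in, y_c = 100.00 in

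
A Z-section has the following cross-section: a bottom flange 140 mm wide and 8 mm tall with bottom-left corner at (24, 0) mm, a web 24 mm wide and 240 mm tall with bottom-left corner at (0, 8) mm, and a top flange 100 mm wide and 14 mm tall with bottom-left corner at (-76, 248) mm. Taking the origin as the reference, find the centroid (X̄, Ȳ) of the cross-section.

X̄ = 16.67 mm, Ȳ = 132.70 mm

Part | A | x̄ᵢ | ȳᵢ | A·x̄ᵢ | A·ȳᵢ
bottom flange | 1120.00 | 94.00 | 4.00 | 105280.00 | 4480.00
web | 5760.00 | 12.00 | 128.00 | 69120.00 | 737280.00
top flange | 1400.00 | -26.00 | 255.00 | -36400.00 | 357000.00
Σ | 8280.00 |  |  | 138000.00 | 1098760.00
X̄ = 138000.00 / 8280.00 = 16.67 mm
Ȳ = 1098760.00 / 8280.00 = 132.70 mm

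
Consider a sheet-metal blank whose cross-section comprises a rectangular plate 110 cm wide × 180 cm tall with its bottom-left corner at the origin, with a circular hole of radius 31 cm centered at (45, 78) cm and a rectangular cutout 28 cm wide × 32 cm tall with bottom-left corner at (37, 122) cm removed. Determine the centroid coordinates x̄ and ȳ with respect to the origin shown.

x̄ = 57.13 cm, ȳ = 89.57 cm

Part | A | x̄ᵢ | ȳᵢ | A·x̄ᵢ | A·ȳᵢ
plate | 19800.00 | 55.00 | 90.00 | 1089000.00 | 1782000.00
hole 1 | -3019.07 | 45.00 | 78.00 | -135858.17 | -235487.50
hole 2 | -896.00 | 51.00 | 138.00 | -45696.00 | -123648.00
Σ | 15884.93 |  |  | 907445.83 | 1422864.50
x̄ = 907445.83 / 15884.93 = 57.13 cm
ȳ = 1422864.50 / 15884.93 = 89.57 cm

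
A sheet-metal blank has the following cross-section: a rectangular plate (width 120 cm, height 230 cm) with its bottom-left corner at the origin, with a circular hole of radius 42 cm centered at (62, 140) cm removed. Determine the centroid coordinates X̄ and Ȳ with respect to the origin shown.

X̄ = 59.50 cm, Ȳ = 108.72 cm

plate: A = 120 × 230 = 27600.00, centroid at (60.00, 115.00).
hole: A = −π·42² = -5541.77, centroid at (62.00, 140.00).
ΣA = 22058.23 cm²
ΣAX̄ = (27600.00)(60.00) + (-5541.77)(62.00) = 1312410.29 cm³
ΣAȲ = (27600.00)(115.00) + (-5541.77)(140.00) = 2398152.28 cm³
X̄ = 1312410.29 / 22058.23 = 59.50 cm
Ȳ = 2398152.28 / 22058.23 = 108.72 cm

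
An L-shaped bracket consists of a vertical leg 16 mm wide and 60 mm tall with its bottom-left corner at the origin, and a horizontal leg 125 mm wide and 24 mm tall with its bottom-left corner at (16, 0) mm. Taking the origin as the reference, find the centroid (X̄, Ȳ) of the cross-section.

Part | A | x̄ᵢ | ȳᵢ | A·x̄ᵢ | A·ȳᵢ
vertical leg | 960.00 | 8.00 | 30.00 | 7680.00 | 28800.00
horizontal leg | 3000.00 | 78.50 | 12.00 | 235500.00 | 36000.00
Σ | 3960.00 |  |  | 243180.00 | 64800.00
X̄ = 243180.00 / 3960.00 = 61.41 mm
Ȳ = 64800.00 / 3960.00 = 16.36 mm

X̄ = 61.41 mm, Ȳ = 16.36 mm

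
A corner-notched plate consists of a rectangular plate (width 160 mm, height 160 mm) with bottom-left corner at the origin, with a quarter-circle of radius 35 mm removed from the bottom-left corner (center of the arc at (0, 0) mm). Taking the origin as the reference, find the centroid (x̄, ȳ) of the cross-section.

Part | A | x̄ᵢ | ȳᵢ | A·x̄ᵢ | A·ȳᵢ
plate | 25600.00 | 80.00 | 80.00 | 2048000.00 | 2048000.00
removed quarter-circle | -962.11 | 14.85 | 14.85 | -14291.67 | -14291.67
Σ | 24637.89 |  |  | 2033708.33 | 2033708.33
x̄ = 2033708.33 / 24637.89 = 82.54 mm
ȳ = 2033708.33 / 24637.89 = 82.54 mm

x̄ = 82.54 mm, ȳ = 82.54 mm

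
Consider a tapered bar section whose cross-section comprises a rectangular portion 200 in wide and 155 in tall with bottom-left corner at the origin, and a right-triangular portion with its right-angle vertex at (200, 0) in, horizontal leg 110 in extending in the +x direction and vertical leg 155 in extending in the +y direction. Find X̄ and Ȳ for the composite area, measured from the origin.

rectangular portion: A = 200 × 155 = 31000.00, centroid at (100.00, 77.50).
triangular portion: A = ½·110·155 = 8525.00, centroid at (236.67, 51.67).
ΣA = 39525.00 in²
ΣAX̄ = (31000.00)(100.00) + (8525.00)(236.67) = 5117583.33 in³
ΣAȲ = (31000.00)(77.50) + (8525.00)(51.67) = 2842958.33 in³
X̄ = 5117583.33 / 39525.00 = 129.48 in
Ȳ = 2842958.33 / 39525.00 = 71.93 in

X̄ = 129.48 in, Ȳ = 71.93 in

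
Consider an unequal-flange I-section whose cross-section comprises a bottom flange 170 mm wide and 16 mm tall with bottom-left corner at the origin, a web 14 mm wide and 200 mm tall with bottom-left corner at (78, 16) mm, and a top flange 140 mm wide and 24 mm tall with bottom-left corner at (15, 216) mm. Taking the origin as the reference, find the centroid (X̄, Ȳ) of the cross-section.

Part | A | x̄ᵢ | ȳᵢ | A·x̄ᵢ | A·ȳᵢ
bottom flange | 2720.00 | 85.00 | 8.00 | 231200.00 | 21760.00
web | 2800.00 | 85.00 | 116.00 | 238000.00 | 324800.00
top flange | 3360.00 | 85.00 | 228.00 | 285600.00 | 766080.00
Σ | 8880.00 |  |  | 754800.00 | 1112640.00
X̄ = 754800.00 / 8880.00 = 85.00 mm
Ȳ = 1112640.00 / 8880.00 = 125.30 mm

X̄ = 85.00 mm, Ȳ = 125.30 mm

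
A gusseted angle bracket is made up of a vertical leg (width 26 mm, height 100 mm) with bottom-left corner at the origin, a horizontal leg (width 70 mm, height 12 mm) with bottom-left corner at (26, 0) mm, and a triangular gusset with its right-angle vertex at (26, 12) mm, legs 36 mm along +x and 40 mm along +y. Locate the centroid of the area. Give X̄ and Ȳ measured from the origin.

X̄ = 27.02 mm, Ȳ = 36.85 mm

vertical leg: A = 26 × 100 = 2600.00, centroid at (13.00, 50.00).
horizontal leg: A = 70 × 12 = 840.00, centroid at (61.00, 6.00).
gusset: A = ½·36·40 = 720.00, centroid at (38.00, 25.33).
ΣA = 4160.00 mm², ΣAX̄ = 112400.00 mm³, ΣAȲ = 153280.00 mm³.
X̄ = 112400.00/4160.00 = 27.02 mm; Ȳ = 153280.00/4160.00 = 36.85 mm.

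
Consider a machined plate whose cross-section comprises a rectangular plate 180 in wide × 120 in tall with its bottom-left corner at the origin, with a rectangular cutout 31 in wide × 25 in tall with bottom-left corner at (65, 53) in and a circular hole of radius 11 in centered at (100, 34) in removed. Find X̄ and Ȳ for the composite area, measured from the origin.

X̄ = 90.17 in, Ȳ = 60.27 in

Part | A | x̄ᵢ | ȳᵢ | A·x̄ᵢ | A·ȳᵢ
plate | 21600.00 | 90.00 | 60.00 | 1944000.00 | 1296000.00
hole 1 | -775.00 | 80.50 | 65.50 | -62387.50 | -50762.50
hole 2 | -380.13 | 100.00 | 34.00 | -38013.27 | -12924.51
Σ | 20444.87 |  |  | 1843599.23 | 1232312.99
X̄ = 1843599.23 / 20444.87 = 90.17 in
Ȳ = 1232312.99 / 20444.87 = 60.27 in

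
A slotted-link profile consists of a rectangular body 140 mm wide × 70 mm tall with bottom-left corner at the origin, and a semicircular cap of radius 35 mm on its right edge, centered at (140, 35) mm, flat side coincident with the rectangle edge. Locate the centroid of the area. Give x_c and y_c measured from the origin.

x_c = 83.93 mm, y_c = 35.00 mm

rectangular body: A = 140 × 70 = 9800.00, centroid at (70.00, 35.00).
semicircular end: A = ½π·35² = 1924.23, centroid at (154.85, 35.00).
ΣA = 11724.23 mm²
ΣAx_c = (9800.00)(70.00) + (1924.23)(154.85) = 983974.90 mm³
ΣAy_c = (9800.00)(35.00) + (1924.23)(35.00) = 410347.89 mm³
x_c = 983974.90 / 11724.23 = 83.93 mm
y_c = 410347.89 / 11724.23 = 35.00 mm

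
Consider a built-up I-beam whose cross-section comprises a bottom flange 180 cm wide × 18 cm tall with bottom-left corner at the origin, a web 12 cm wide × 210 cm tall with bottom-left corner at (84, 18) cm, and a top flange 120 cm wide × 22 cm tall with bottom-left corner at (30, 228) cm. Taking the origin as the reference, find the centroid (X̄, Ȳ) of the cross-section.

bottom flange: A = 180 × 18 = 3240.00, centroid at (90.00, 9.00).
web: A = 12 × 210 = 2520.00, centroid at (90.00, 123.00).
top flange: A = 120 × 22 = 2640.00, centroid at (90.00, 239.00).
ΣA = 8400.00 cm²
ΣAX̄ = (3240.00)(90.00) + (2520.00)(90.00) + (2640.00)(90.00) = 756000.00 cm³
ΣAȲ = (3240.00)(9.00) + (2520.00)(123.00) + (2640.00)(239.00) = 970080.00 cm³
X̄ = 756000.00 / 8400.00 = 90.00 cm
Ȳ = 970080.00 / 8400.00 = 115.49 cm

X̄ = 90.00 cm, Ȳ = 115.49 cm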